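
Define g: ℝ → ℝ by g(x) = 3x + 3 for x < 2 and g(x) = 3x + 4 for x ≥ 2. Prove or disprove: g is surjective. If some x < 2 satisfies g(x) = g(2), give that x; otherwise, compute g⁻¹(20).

16/3

Both pieces are strictly increasing (slopes 3 and 3), so each is injective on its own interval.
The left piece maps (−∞, 2) onto (−∞, 9); the right piece maps [2, ∞) onto [10, ∞).
The union (−∞, 9) ∪ [10, ∞) omits the interval between 9 and 10; in particular 9 has no preimage. So g is not surjective.
Because the two images are disjoint, no x < 2 has g(x) = g(2), so we compute g⁻¹(20): 20 lies in [10, ∞), so solve 3x + 4 = 20: x = (20 − 4)/3 = 16/3.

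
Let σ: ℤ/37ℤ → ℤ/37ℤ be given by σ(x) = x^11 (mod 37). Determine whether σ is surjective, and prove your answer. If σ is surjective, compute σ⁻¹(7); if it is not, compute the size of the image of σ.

9

Since 37 is prime, the nonzero elements of ℤ/37ℤ form a cyclic group of order 36.
As gcd(11, 36) = 1, raising to the 11th power is a bijection on this group: if s^11 ≡ t^11 then (st^{−1})^11 = 1, and the only element of order dividing gcd(11, 36) = 1 is 1, so s = t.
With σ(0) = 0 this makes σ injective on all of ℤ/37ℤ, hence bijective (finite equal-size domain and codomain). In particular σ is surjective.
Since σ is surjective, we find the preimage of 7. The inverse of x ↦ x^11 on (ℤ/37ℤ)^× is x ↦ x^23, because 11·23 = 253 = 7·36 + 1 ≡ 1 (mod 36) and x^{36} = 1 for x ≠ 0 (Fermat). So σ⁻¹(7) = 7^23 mod 37.
Repeated squaring mod 37: 7^1 ≡ 7, 7^2 ≡ 7² = 49 ≡ 12, 7^4 ≡ 12² = 144 ≡ 33, 7^8 ≡ 33² = 1089 ≡ 16, 7^16 ≡ 16² = 256 ≡ 34. Since 23 = 16 + 4 + 2 + 1, 7^23 ≡ 34·33·12·7: 34·33 = 1122 ≡ 12, then 12·12 = 144 ≡ 33, then 33·7 = 231 ≡ 9. So 7^23 ≡ 9 (mod 37).
Hence σ⁻¹(7) = 9.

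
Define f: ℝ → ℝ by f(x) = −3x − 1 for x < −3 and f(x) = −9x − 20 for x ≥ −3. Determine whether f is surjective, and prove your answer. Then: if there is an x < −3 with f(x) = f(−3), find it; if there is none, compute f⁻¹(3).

-23/9

Both pieces are strictly decreasing (slopes −3 and −9), so each is injective on its own interval.
The left piece maps (−∞, −3) onto (8, ∞); the right piece maps [−3, ∞) onto (−∞, 7].
The union (8, ∞) ∪ (−∞, 7] omits the interval between 8 and 7; in particular 8 has no preimage. So f is not surjective.
Because the two images are disjoint, no x < −3 has f(x) = f(−3), so we compute f⁻¹(3): 3 lies in (−∞, 7], so solve −9x − 20 = 3: x = (3 + 20)/(−9) = −23/9.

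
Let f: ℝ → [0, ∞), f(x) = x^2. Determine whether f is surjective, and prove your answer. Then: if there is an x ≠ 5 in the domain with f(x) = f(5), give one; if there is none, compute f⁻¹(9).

-5

For any y ∈ [0, ∞), x = y^{1/2} ∈ ℝ satisfies x^2 = y, so f is surjective.
For the follow-up, such an x exists: taking x = −5 ∈ ℝ gives f(−5) = 25 = f(5) with −5 ≠ 5.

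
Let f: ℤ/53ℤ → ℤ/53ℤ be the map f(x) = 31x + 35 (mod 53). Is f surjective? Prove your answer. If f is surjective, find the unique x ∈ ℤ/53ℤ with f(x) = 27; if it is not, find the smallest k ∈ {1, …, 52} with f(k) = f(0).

Since gcd(31, 53) = 1, 31 is invertible modulo 53. Euclid's algorithm: 53 = 1·31 + 22, 31 = 1·22 + 9, 22 = 2·9 + 4, 9 = 2·4 + 1; back-substituting gives 1 = 12·31 − 7·53, so 31⁻¹ ≡ 12 (mod 53).
For any y ∈ ℤ/53ℤ, x = 12(y − 35) mod 53 satisfies f(x) = 31·12(y − 35) + 35 ≡ y (since 31·12 ≡ 1 mod 53). So every y has a preimage.
Therefore f is surjective.
Since f is surjective, we find f⁻¹(27): we need 31x ≡ 27 − 35 ≡ 45 (mod 53). Using 31⁻¹ = 12: x ≡ 12·45 = 540 = 10·53 + 10, so x = 10.
Check: f(10) = 31·10 + 35 = 345 = 6·53 + 27 ≡ 27 (mod 53).

10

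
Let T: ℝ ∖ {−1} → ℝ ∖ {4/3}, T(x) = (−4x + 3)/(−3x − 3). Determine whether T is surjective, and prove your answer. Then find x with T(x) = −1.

0

For any y ≠ 4/3, solving y(−3x − 3) = −4x + 3 for x gives a well-defined x ≠ −1. So T is surjective.
Solving T(x) = −1: cross-multiplying gives −4x + 3 = −1(−3x − 3), which rearranges to −7x = 0, so x = 0.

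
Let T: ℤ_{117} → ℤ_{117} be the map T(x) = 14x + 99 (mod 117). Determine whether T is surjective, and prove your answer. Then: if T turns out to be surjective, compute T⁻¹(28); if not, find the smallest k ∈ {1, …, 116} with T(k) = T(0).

20

Since gcd(14, 117) = 1, 14 is invertible modulo 117. Euclid's algorithm: 117 = 8·14 + 5, 14 = 2·5 + 4, 5 = 1·4 + 1; back-substituting gives 1 = 92·14 − 11·117, so 14⁻¹ ≡ 92 (mod 117).
Then y ↦ 92(y − 99) is a two-sided inverse to T, so every y ∈ ℤ_{117} has a preimage.
Therefore T is surjective.
Since T is surjective, we find T⁻¹(28): we need 14x ≡ 28 − 99 ≡ 46 (mod 117). Using 14⁻¹ = 92: x ≡ 92·46 = 4232 = 36·117 + 20, so x = 20.
Check: T(20) = 14·20 + 99 = 379 = 3·117 + 28 ≡ 28 (mod 117).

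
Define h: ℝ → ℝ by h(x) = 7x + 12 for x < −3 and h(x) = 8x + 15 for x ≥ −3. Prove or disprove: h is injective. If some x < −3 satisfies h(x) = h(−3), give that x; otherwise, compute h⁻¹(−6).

-21/8

Both pieces are strictly increasing (slopes 7 and 8), so each is injective on its own interval.
The left piece maps (−∞, −3) onto (−∞, −9); the right piece maps [−3, ∞) onto [−9, ∞).
These images are disjoint, so no value is attained by both pieces. So h is injective.
Because the two images are disjoint, no x < −3 has h(x) = h(−3), so we compute h⁻¹(−6): −6 lies in [−9, ∞), so solve 8x + 15 = −6: x = (−6 − 15)/8 = −21/8.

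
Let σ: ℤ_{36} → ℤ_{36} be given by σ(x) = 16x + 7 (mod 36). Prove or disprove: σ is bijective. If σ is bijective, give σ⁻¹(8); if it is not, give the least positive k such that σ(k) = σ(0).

Recall that σ is injective when σ(s) = σ(t) forces s = t.
We have gcd(16, 36) = 4 > 1. Taking s = 0 and t = 9: σ(0) = 7 and σ(9) = 16·9 + 7 = 151 ≡ 7 (mod 36).
So σ(0) = σ(9) while 0 ≠ 9, so σ is not injective, hence not bijective.
Since σ is not bijective, we find the least positive k with σ(k) = σ(0): this means 16k ≡ 0 (mod 36), i.e. 36 ∣ 16k. Since gcd(16, 36) = 4, dividing through by 4 this holds exactly when 9 ∣ 4k, and as gcd(4, 9) = 1, exactly when 9 ∣ k.
The smallest positive such k is 9.

9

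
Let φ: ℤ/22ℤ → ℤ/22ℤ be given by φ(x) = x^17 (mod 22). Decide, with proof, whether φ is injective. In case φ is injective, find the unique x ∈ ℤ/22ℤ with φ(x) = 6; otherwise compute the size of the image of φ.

18

Computing x^17 mod 22 for each x (by repeated squaring, reducing mod 22 at every step), the values φ(0), φ(1), …, φ(21) are: 0, 1, 18, 9, 16, 3, 8, 17, 2, 15, 10, 11, 12, 7, 20, 5, 14, 19, 6, 13, 4, 21.
Every element of ℤ/22ℤ appears exactly once in this list, so φ is a bijection, and in particular injective.
Since φ is injective, we read off the preimage of 6 from the same table: φ(18) = 6, so φ⁻¹(6) = 18.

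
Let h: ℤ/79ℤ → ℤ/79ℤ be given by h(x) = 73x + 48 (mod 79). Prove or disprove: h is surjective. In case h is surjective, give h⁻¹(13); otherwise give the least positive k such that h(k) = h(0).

19

Recall that surjectivity means every element of the codomain has a preimage under h.
Since gcd(73, 79) = 1, 73 is invertible modulo 79. Euclid's algorithm: 79 = 1·73 + 6, 73 = 12·6 + 1; back-substituting gives 1 = 13·73 − 12·79, so 73⁻¹ ≡ 13 (mod 79).
Then y ↦ 13(y − 48) is a two-sided inverse to h, so every y ∈ ℤ/79ℤ has a preimage.
So h is surjective.
Since h is surjective, we find h⁻¹(13): we need 73x ≡ 13 − 48 ≡ 44 (mod 79). Using 73⁻¹ = 13: x ≡ 13·44 = 572 = 7·79 + 19, so x = 19.
Check: h(19) = 73·19 + 48 = 1435 = 18·79 + 13 ≡ 13 (mod 79).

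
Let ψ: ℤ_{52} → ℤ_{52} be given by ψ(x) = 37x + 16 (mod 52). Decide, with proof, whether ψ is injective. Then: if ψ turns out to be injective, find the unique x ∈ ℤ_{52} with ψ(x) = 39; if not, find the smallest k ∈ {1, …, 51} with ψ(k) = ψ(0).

By definition, ψ is injective when ψ(a) = ψ(b) forces a = b.
If ψ(a) = ψ(b), then 37a ≡ 37b (mod 52). Because gcd(37, 52) = 1, we may cancel 37 to get a ≡ b (mod 52).
So ψ is injective.
We now compute 37⁻¹ mod 52 explicitly. Euclid's algorithm: 52 = 1·37 + 15, 37 = 2·15 + 7, 15 = 2·7 + 1; back-substituting gives 1 = 45·37 − 32·52, so 37⁻¹ ≡ 45 (mod 52).
Since ψ is injective, we find ψ⁻¹(39): we need 37x ≡ 39 − 16 ≡ 23 (mod 52). Using 37⁻¹ = 45: x ≡ 45·23 = 1035 = 19·52 + 47, so x = 47.
Check: ψ(47) = 37·47 + 16 = 1755 = 33·52 + 39 ≡ 39 (mod 52).

47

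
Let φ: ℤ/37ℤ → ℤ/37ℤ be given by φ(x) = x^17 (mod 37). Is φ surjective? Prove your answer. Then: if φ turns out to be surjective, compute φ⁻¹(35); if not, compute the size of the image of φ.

Since 37 is prime, the nonzero elements of ℤ/37ℤ form a cyclic group of order 36.
As gcd(17, 36) = 1, raising to the 17th power is a bijection on this group: if u^17 ≡ v^17 then (uv^{−1})^17 = 1, and the only element of order dividing gcd(17, 36) = 1 is 1, so u = v.
With φ(0) = 0 this makes φ injective on all of ℤ/37ℤ, hence bijective (finite equal-size domain and codomain). In particular φ is surjective.
Since φ is surjective, we find the preimage of 35. The inverse of x ↦ x^17 on (ℤ/37ℤ)^× is x ↦ x^17, because 17·17 = 289 = 8·36 + 1 ≡ 1 (mod 36) and x^{36} = 1 for x ≠ 0 (Fermat). So φ⁻¹(35) = 35^17 mod 37.
Repeated squaring mod 37: 35^1 ≡ 35, 35^2 ≡ 35² = 1225 ≡ 4, 35^4 ≡ 4² = 16, 35^8 ≡ 16² = 256 ≡ 34, 35^16 ≡ 34² = 1156 ≡ 9. Since 17 = 16 + 1, 35^17 ≡ 9·35: 9·35 = 315 ≡ 19. So 35^17 ≡ 19 (mod 37).
Hence φ⁻¹(35) = 19.

19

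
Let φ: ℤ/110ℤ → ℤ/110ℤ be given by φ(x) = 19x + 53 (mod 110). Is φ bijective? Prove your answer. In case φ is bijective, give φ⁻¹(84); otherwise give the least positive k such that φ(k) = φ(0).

If φ(a) = φ(b), then 19a ≡ 19b (mod 110). Because gcd(19, 110) = 1, we may cancel 19 to get a ≡ b (mod 110).
We now compute 19⁻¹ mod 110 explicitly. Euclid's algorithm: 110 = 5·19 + 15, 19 = 1·15 + 4, 15 = 3·4 + 3, 4 = 1·3 + 1; back-substituting gives 1 = 29·19 − 5·110, so 19⁻¹ ≡ 29 (mod 110).
Then y ↦ 29(y − 53) is a two-sided inverse to φ, so every y ∈ ℤ/110ℤ has a preimage.
Thus φ is bijective.
Since φ is bijective, we compute φ⁻¹(84): solve 19x + 53 ≡ 84 (mod 110), i.e. 19x ≡ 31 (mod 110).
Multiplying by 19⁻¹ = 29 gives x ≡ 29·31 = 899 = 8·110 + 19 ≡ 19 (mod 110).
Check: φ(19) = 19·19 + 53 = 414 = 3·110 + 84 ≡ 84 (mod 110).

19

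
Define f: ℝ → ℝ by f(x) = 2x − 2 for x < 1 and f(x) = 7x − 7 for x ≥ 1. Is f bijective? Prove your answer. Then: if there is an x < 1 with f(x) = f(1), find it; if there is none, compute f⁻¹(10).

17/7

Both pieces are strictly increasing (slopes 2 and 7), so each is injective on its own interval.
The left piece maps (−∞, 1) onto (−∞, 0); the right piece maps [1, ∞) onto [0, ∞).
Since 0 = 0, the images partition ℝ: f is injective and surjective, hence bijective.
Because the two images are disjoint, no x < 1 has f(x) = f(1), so we compute f⁻¹(10): 10 lies in [0, ∞), so solve 7x − 7 = 10: x = (10 + 7)/7 = 17/7.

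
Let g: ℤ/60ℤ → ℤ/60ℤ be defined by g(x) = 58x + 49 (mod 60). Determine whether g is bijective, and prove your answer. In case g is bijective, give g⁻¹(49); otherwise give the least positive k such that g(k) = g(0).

30

By definition, injectivity means: for all u, v in the domain, g(u) = g(v) implies u = v.
We have gcd(58, 60) = 2 > 1. Taking u = 0 and v = 30: g(0) = 49 and g(30) = 58·30 + 49 = 1789 ≡ 49 (mod 60).
So g(0) = g(30) while 0 ≠ 30, therefore g is not injective, hence not bijective.
Since g is not bijective, we find the least positive k with g(k) = g(0): this means 58k ≡ 0 (mod 60), i.e. 60 ∣ 58k. Since gcd(58, 60) = 2, dividing through by 2 this holds exactly when 30 ∣ 29k, and as gcd(29, 30) = 1, exactly when 30 ∣ k.
The smallest positive such k is 30.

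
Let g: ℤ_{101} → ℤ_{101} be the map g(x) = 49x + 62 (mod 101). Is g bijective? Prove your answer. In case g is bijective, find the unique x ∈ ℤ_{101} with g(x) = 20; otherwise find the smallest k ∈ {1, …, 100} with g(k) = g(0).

If g(s) = g(t), then 49s ≡ 49t (mod 101). Because gcd(49, 101) = 1, we may cancel 49 to get s ≡ t (mod 101).
We now compute 49⁻¹ mod 101 explicitly. Euclid's algorithm: 101 = 2·49 + 3, 49 = 16·3 + 1; back-substituting gives 1 = 33·49 − 16·101, so 49⁻¹ ≡ 33 (mod 101).
For any y ∈ ℤ_{101}, x = 33(y − 62) mod 101 satisfies g(x) = 49·33(y − 62) + 62 ≡ y (since 49·33 ≡ 1 mod 101). So every y has a preimage.
Therefore g is bijective.
Since g is bijective, we find g⁻¹(20): we need 49x ≡ 20 − 62 ≡ 59 (mod 101). Using 49⁻¹ = 33: x ≡ 33·59 = 1947 = 19·101 + 28, so x = 28.
Check: g(28) = 49·28 + 62 = 1434 = 14·101 + 20 ≡ 20 (mod 101).

28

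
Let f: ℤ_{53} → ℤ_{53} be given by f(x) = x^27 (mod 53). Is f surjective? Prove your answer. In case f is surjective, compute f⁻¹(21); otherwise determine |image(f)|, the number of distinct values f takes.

32

Since 53 is prime, the nonzero elements of ℤ_{53} form a cyclic group of order 52.
As gcd(27, 52) = 1, raising to the 27th power is a bijection on this group: if u^27 ≡ v^27 then (uv^{−1})^27 = 1, and the only element of order dividing gcd(27, 52) = 1 is 1, so u = v.
With f(0) = 0 this makes f injective on all of ℤ_{53}, hence bijective (finite equal-size domain and codomain). In particular f is surjective.
Since f is surjective, we find the preimage of 21. The inverse of x ↦ x^27 on (ℤ_{53})^× is x ↦ x^27, because 27·27 = 729 = 14·52 + 1 ≡ 1 (mod 52) and x^{52} = 1 for x ≠ 0 (Fermat). So f⁻¹(21) = 21^27 mod 53.
Repeated squaring mod 53: 21^1 ≡ 21, 21^2 ≡ 21² = 441 ≡ 17, 21^4 ≡ 17² = 289 ≡ 24, 21^8 ≡ 24² = 576 ≡ 46, 21^16 ≡ 46² = 2116 ≡ 49. Since 27 = 16 + 8 + 2 + 1, 21^27 ≡ 49·46·17·21: 49·46 = 2254 ≡ 28, then 28·17 = 476 ≡ 52, then 52·21 = 1092 ≡ 32. So 21^27 ≡ 32 (mod 53).
Hence f⁻¹(21) = 32.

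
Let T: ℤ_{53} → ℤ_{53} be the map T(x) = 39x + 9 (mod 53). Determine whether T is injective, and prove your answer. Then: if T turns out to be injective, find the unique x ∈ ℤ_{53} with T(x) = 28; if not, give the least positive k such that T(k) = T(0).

10

If T(x_1) = T(x_2), then 39x_1 ≡ 39x_2 (mod 53). Because gcd(39, 53) = 1, we may cancel 39 to get x_1 ≡ x_2 (mod 53).
Hence T is injective.
We now compute 39⁻¹ mod 53 explicitly. Euclid's algorithm: 53 = 1·39 + 14, 39 = 2·14 + 11, 14 = 1·11 + 3, 11 = 3·3 + 2, 3 = 1·2 + 1; back-substituting gives 1 = 34·39 − 25·53, so 39⁻¹ ≡ 34 (mod 53).
Since T is injective, we find T⁻¹(28): we need 39x ≡ 28 − 9 ≡ 19 (mod 53). Using 39⁻¹ = 34: x ≡ 34·19 = 646 = 12·53 + 10, so x = 10.
Check: T(10) = 39·10 + 9 = 399 = 7·53 + 28 ≡ 28 (mod 53).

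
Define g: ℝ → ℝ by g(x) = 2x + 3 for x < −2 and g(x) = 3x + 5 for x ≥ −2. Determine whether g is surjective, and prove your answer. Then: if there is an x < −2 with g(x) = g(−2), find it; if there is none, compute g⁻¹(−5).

Both pieces are strictly increasing (slopes 2 and 3), so each is injective on its own interval.
The left piece maps (−∞, −2) onto (−∞, −1); the right piece maps [−2, ∞) onto [−1, ∞).
These images together cover ℝ, so g is surjective.
Because the two images are disjoint, no x < −2 has g(x) = g(−2), so we compute g⁻¹(−5): −5 lies in (−∞, −1), so solve 2x + 3 = −5: x = (−5 − 3)/2 = −4.

-4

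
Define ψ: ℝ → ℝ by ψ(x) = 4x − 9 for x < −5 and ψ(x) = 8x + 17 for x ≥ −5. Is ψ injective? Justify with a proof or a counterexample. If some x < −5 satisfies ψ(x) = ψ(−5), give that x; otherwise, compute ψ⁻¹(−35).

-13/2

Both pieces are strictly increasing (slopes 4 and 8), so each is injective on its own interval.
The left piece maps (−∞, −5) onto (−∞, −29); the right piece maps [−5, ∞) onto [−23, ∞).
These images are disjoint, so no value is attained by both pieces. Hence ψ is injective.
Because the two images are disjoint, no x < −5 has ψ(x) = ψ(−5), so we compute ψ⁻¹(−35): −35 lies in (−∞, −29), so solve 4x − 9 = −35: x = (−35 + 9)/4 = −13/2.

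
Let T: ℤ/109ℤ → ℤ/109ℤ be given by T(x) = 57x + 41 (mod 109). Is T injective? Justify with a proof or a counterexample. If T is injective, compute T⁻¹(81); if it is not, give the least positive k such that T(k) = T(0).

Recall that injectivity means: for all a, b in the domain, T(a) = T(b) implies a = b.
Suppose T(a) = T(b) in ℤ/109ℤ. Then 57a + 41 ≡ 57b + 41 (mod 109), thus 57(a − b) ≡ 0 (mod 109).
Since gcd(57, 109) = 1, 57 is invertible modulo 109, therefore a − b ≡ 0 (mod 109), i.e. a = b.
Therefore T is injective.
We now compute 57⁻¹ mod 109 explicitly. Euclid's algorithm: 109 = 1·57 + 52, 57 = 1·52 + 5, 52 = 10·5 + 2, 5 = 2·2 + 1; back-substituting gives 1 = 44·57 − 23·109, so 57⁻¹ ≡ 44 (mod 109).
Since T is injective, we find T⁻¹(81): we need 57x ≡ 81 − 41 ≡ 40 (mod 109). Using 57⁻¹ = 44: x ≡ 44·40 = 1760 = 16·109 + 16, so x = 16.
Check: T(16) = 57·16 + 41 = 953 = 8·109 + 81 ≡ 81 (mod 109).

16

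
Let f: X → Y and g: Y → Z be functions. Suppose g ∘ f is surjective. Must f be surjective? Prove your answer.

not surjective

No. Take X = {0}, Y = {0, 1, 2, 3}, Z = {0}, f(a) = 0 for every a ∈ X, and g(b) = 0 for every b ∈ Y.
Then g ∘ f is surjective onto {0}, but 3 ∈ Y has no preimage under f, so f is not surjective.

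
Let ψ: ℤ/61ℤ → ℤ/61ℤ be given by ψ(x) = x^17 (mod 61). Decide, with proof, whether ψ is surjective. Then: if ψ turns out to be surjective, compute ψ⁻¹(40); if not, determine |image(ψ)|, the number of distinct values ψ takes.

Since 61 is prime, the nonzero elements of ℤ/61ℤ form a cyclic group of order 60.
As gcd(17, 60) = 1, raising to the 17th power is a bijection on this group: if s^17 ≡ t^17 then (st^{−1})^17 = 1, and the only element of order dividing gcd(17, 60) = 1 is 1, so s = t.
With ψ(0) = 0 this makes ψ injective on all of ℤ/61ℤ, hence bijective (finite equal-size domain and codomain). In particular ψ is surjective.
Since ψ is surjective, we find the preimage of 40. The inverse of x ↦ x^17 on (ℤ/61ℤ)^× is x ↦ x^53, because 17·53 = 901 = 15·60 + 1 ≡ 1 (mod 60) and x^{60} = 1 for x ≠ 0 (Fermat). So ψ⁻¹(40) = 40^53 mod 61.
Repeated squaring mod 61: 40^1 ≡ 40, 40^2 ≡ 40² = 1600 ≡ 14, 40^4 ≡ 14² = 196 ≡ 13, 40^8 ≡ 13² = 169 ≡ 47, 40^16 ≡ 47² = 2209 ≡ 13, 40^32 ≡ 13² = 169 ≡ 47. Since 53 = 32 + 16 + 4 + 1, 40^53 ≡ 47·13·13·40: 47·13 = 611 ≡ 1, then 1·13 = 13, then 13·40 = 520 ≡ 32. So 40^53 ≡ 32 (mod 61).
Hence ψ⁻¹(40) = 32.

32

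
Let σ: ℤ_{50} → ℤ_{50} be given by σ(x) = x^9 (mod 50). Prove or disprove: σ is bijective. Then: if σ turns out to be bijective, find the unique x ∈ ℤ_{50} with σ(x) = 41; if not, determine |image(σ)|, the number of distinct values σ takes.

σ(0) = 0^9 = 0.
σ(10): Repeated squaring mod 50: 10^1 ≡ 10, 10^2 ≡ 10² = 100 ≡ 0, 10^4 ≡ 0² = 0, 10^8 ≡ 0² = 0. Since 9 = 8 + 1, 10^9 ≡ 0·10: 0·10 = 0. So 10^9 ≡ 0 (mod 50).
So σ(0) = σ(10) = 0 while 0 ≠ 10, hence σ is not injective, hence not bijective.
Since σ is not bijective, we determine |image(σ)|. Computing x^9 mod 50 for each x (by repeated squaring, reducing mod 50 at every step), the values σ(0), σ(1), …, σ(49) are: 0, 1, 12, 33, 44, 25, 46, 7, 28, 39, 0, 41, 2, 23, 34, 25, 36, 47, 18, 29, 0, 31, 42, 13, 24, 25, 26, 37, 8, 19, 0, 21, 32, 3, 14, 25, 16, 27, 48, 9, 0, 11, 22, 43, 4, 25, 6, 17, 38, 49.
The distinct values are {0, 1, 2, 3, 4, 6, 7, 8, 9, 11, 12, 13, 14, 16, 17, 18, 19, 21, 22, 23, 24, 25, 26, 27, 28, 29, 31, 32, 33, 34, 36, 37, 38, 39, 41, 42, 43, 44, 46, 47, 48, 49}; there are 42 of them.

42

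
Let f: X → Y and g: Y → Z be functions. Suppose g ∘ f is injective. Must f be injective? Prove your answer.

Suppose f(a) = f(b). Applying g: (g ∘ f)(a) = (g ∘ f)(b). Since g ∘ f is injective, a = b. So f is injective.

injective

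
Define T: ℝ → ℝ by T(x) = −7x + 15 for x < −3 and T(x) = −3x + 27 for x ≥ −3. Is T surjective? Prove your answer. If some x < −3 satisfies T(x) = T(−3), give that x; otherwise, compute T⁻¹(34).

Both pieces are strictly decreasing (slopes −7 and −3), so each is injective on its own interval.
The left piece maps (−∞, −3) onto (36, ∞); the right piece maps [−3, ∞) onto (−∞, 36].
These images together cover ℝ, so T is surjective.
Because the two images are disjoint, no x < −3 has T(x) = T(−3), so we compute T⁻¹(34): 34 lies in (−∞, 36], so solve −3x + 27 = 34: x = (34 − 27)/(−3) = −7/3.

-7/3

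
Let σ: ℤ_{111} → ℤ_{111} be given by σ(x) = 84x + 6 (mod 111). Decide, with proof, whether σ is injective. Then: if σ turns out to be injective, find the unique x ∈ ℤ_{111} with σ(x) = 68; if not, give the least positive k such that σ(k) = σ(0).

37

Recall: σ is injective when σ(x_1) = σ(x_2) forces x_1 = x_2.
We have gcd(84, 111) = 3 > 1. Taking x_1 = 0 and x_2 = 37: σ(0) = 6 and σ(37) = 84·37 + 6 = 3114 ≡ 6 (mod 111).
So σ(0) = σ(37) while 0 ≠ 37, thus σ is not injective.
Since σ is not injective, we find the least positive k with σ(k) = σ(0): this means 84k ≡ 0 (mod 111), i.e. 111 ∣ 84k. Since gcd(84, 111) = 3, dividing through by 3 this holds exactly when 37 ∣ 28k, and as gcd(28, 37) = 1, exactly when 37 ∣ k.
The smallest positive such k is 37.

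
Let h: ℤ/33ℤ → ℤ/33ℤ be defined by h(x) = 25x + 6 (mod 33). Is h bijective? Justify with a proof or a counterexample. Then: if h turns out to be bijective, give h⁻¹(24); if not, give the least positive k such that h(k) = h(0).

6

Suppose h(s) = h(t) in ℤ/33ℤ. Then 25s + 6 ≡ 25t + 6 (mod 33), therefore 25(s − t) ≡ 0 (mod 33).
Since gcd(25, 33) = 1, 25 is invertible modulo 33, therefore s − t ≡ 0 (mod 33), i.e. s = t.
We now compute 25⁻¹ mod 33 explicitly. Euclid's algorithm: 33 = 1·25 + 8, 25 = 3·8 + 1; back-substituting gives 1 = 4·25 − 3·33, so 25⁻¹ ≡ 4 (mod 33).
Then y ↦ 4(y − 6) is a two-sided inverse to h, so every y ∈ ℤ/33ℤ has a preimage.
Therefore h is bijective.
Since h is bijective, we find h⁻¹(24): we need 25x ≡ 24 − 6 ≡ 18 (mod 33). Using 25⁻¹ = 4: x ≡ 4·18 = 72 = 2·33 + 6, so x = 6.
Check: h(6) = 25·6 + 6 = 156 = 4·33 + 24 ≡ 24 (mod 33).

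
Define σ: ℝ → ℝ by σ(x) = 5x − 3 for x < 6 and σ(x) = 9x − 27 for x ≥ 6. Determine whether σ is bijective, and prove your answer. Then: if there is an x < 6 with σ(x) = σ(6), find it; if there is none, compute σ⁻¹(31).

Both pieces are strictly increasing (slopes 5 and 9), so each is injective on its own interval.
The left piece maps (−∞, 6) onto (−∞, 27); the right piece maps [6, ∞) onto [27, ∞).
Since 27 = 27, the images partition ℝ: σ is injective and surjective, hence bijective.
Because the two images are disjoint, no x < 6 has σ(x) = σ(6), so we compute σ⁻¹(31): 31 lies in [27, ∞), so solve 9x − 27 = 31: x = (31 + 27)/9 = 58/9.

58/9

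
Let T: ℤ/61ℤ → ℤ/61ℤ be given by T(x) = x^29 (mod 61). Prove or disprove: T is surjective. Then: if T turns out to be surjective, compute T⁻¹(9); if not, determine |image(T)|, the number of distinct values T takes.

34

Since 61 is prime, the nonzero elements of ℤ/61ℤ form a cyclic group of order 60.
As gcd(29, 60) = 1, raising to the 29th power is a bijection on this group: if x_1^29 ≡ x_2^29 then (x_1x_2^{−1})^29 = 1, and the only element of order dividing gcd(29, 60) = 1 is 1, so x_1 = x_2.
With T(0) = 0 this makes T injective on all of ℤ/61ℤ, hence bijective (finite equal-size domain and codomain). In particular T is surjective.
Since T is surjective, we find the preimage of 9. The inverse of x ↦ x^29 on (ℤ/61ℤ)^× is x ↦ x^29, because 29·29 = 841 = 14·60 + 1 ≡ 1 (mod 60) and x^{60} = 1 for x ≠ 0 (Fermat). So T⁻¹(9) = 9^29 mod 61.
Repeated squaring mod 61: 9^1 ≡ 9, 9^2 ≡ 9² = 81 ≡ 20, 9^4 ≡ 20² = 400 ≡ 34, 9^8 ≡ 34² = 1156 ≡ 58, 9^16 ≡ 58² = 3364 ≡ 9. Since 29 = 16 + 8 + 4 + 1, 9^29 ≡ 9·58·34·9: 9·58 = 522 ≡ 34, then 34·34 = 1156 ≡ 58, then 58·9 = 522 ≡ 34. So 9^29 ≡ 34 (mod 61).
Hence T⁻¹(9) = 34.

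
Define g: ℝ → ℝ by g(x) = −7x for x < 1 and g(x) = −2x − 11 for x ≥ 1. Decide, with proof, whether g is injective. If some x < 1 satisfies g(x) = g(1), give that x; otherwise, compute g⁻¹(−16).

Both pieces are strictly decreasing (slopes −7 and −2), so each is injective on its own interval.
The left piece maps (−∞, 1) onto (−7, ∞); the right piece maps [1, ∞) onto (−∞, −13].
These images are disjoint, so no value is attained by both pieces. Hence g is injective.
Because the two images are disjoint, no x < 1 has g(x) = g(1), so we compute g⁻¹(−16): −16 lies in (−∞, −13], so solve −2x − 11 = −16: x = (−16 + 11)/(−2) = 5/2.

5/2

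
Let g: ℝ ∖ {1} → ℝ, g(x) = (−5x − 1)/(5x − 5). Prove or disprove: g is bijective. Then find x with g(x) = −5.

If g(x) = −1, cross-multiplying gives 5(−5x − 1) = −5(5x − 5), which simplifies to −5 = 25 — false.  So −1 has no preimage and g is not surjective.
Hence g is not bijective.
Solving g(x) = −5: cross-multiplying gives −5x − 1 = −5(5x − 5), which rearranges to 20x = 26, so x = 13/10.

13/10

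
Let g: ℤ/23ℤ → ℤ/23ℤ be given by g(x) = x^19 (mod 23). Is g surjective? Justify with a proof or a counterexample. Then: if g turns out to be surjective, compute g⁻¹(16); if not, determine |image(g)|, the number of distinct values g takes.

18

Since 23 is prime, the nonzero elements of ℤ/23ℤ form a cyclic group of order 22.
As gcd(19, 22) = 1, raising to the 19th power is a bijection on this group: if u^19 ≡ v^19 then (uv^{−1})^19 = 1, and the only element of order dividing gcd(19, 22) = 1 is 1, so u = v.
With g(0) = 0 this makes g injective on all of ℤ/23ℤ, hence bijective (finite equal-size domain and codomain). In particular g is surjective.
Since g is surjective, we find the preimage of 16. The inverse of x ↦ x^19 on (ℤ/23ℤ)^× is x ↦ x^7, because 19·7 = 133 = 6·22 + 1 ≡ 1 (mod 22) and x^{22} = 1 for x ≠ 0 (Fermat). So g⁻¹(16) = 16^7 mod 23.
Repeated squaring mod 23: 16^1 ≡ 16, 16^2 ≡ 16² = 256 ≡ 3, 16^4 ≡ 3² = 9. Since 7 = 4 + 2 + 1, 16^7 ≡ 9·3·16: 9·3 = 27 ≡ 4, then 4·16 = 64 ≡ 18. So 16^7 ≡ 18 (mod 23).
Hence g⁻¹(16) = 18.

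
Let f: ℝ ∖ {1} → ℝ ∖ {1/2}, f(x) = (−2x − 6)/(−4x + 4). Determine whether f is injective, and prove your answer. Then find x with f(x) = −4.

5/9

Suppose f(a) = f(b). Cross-multiplying: (−2a − 6)(−4b + 4) = (−2b − 6)(−4a + 4).
Expanding both sides and cancelling the symmetric terms leaves −32·(a − b) = 0. Since −32 ≠ 0, a = b. Thus f is injective.
Solving f(x) = −4: cross-multiplying gives −2x − 6 = −4(−4x + 4), which rearranges to −18x = −10, so x = 5/9.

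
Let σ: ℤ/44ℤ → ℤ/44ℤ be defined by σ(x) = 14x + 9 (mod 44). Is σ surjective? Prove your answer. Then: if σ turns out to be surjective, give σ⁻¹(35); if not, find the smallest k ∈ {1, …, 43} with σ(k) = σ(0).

22

Since gcd(14, 44) = 2, we have 14x ≡ 0 (mod 2) for all x, so σ(x) ≡ 1 (mod 2).
But 0 ≢ 1 (mod 2), so 0 ∈ ℤ/44ℤ has no preimage. So σ is not surjective.
Since σ is not surjective, we find the least positive k with σ(k) = σ(0): this means 14k ≡ 0 (mod 44), i.e. 44 ∣ 14k. Since gcd(14, 44) = 2, dividing through by 2 this holds exactly when 22 ∣ 7k, and as gcd(7, 22) = 1, exactly when 22 ∣ k.
The smallest positive such k is 22.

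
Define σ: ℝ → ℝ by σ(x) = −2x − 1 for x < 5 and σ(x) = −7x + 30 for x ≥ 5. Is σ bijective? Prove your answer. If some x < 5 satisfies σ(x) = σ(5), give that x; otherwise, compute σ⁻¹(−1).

2

Both pieces are strictly decreasing (slopes −2 and −7), so each is injective on its own interval.
The left piece maps (−∞, 5) onto (−11, ∞); the right piece maps [5, ∞) onto (−∞, −5].
These images overlap. In particular σ(5) = −5 (right piece), and solving −2x − 1 = −5 on the left piece gives x = 2 < 5.
So σ(2) = σ(5) with 2 ≠ 5, and σ is not injective, hence not bijective. This x = 2 is the requested value below 5.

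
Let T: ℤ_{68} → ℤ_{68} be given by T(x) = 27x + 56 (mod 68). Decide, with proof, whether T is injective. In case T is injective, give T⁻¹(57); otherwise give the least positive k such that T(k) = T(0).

63

Recall: T is injective when T(u) = T(v) forces u = v.
Suppose T(u) = T(v) in ℤ_{68}. Then 27u + 56 ≡ 27v + 56 (mod 68), thus 27(u − v) ≡ 0 (mod 68).
Since gcd(27, 68) = 1, 27 is invertible modulo 68, so u − v ≡ 0 (mod 68), i.e. u = v.
So T is injective.
We now compute 27⁻¹ mod 68 explicitly. Euclid's algorithm: 68 = 2·27 + 14, 27 = 1·14 + 13, 14 = 1·13 + 1; back-substituting gives 1 = 63·27 − 25·68, so 27⁻¹ ≡ 63 (mod 68).
Since T is injective, we compute T⁻¹(57): solve 27x + 56 ≡ 57 (mod 68), i.e. 27x ≡ 1 (mod 68).
Multiplying by 27⁻¹ = 63 gives x ≡ 63·1 = 63 ≡ 63 (mod 68).
Check: T(63) = 27·63 + 56 = 1757 = 25·68 + 57 ≡ 57 (mod 68).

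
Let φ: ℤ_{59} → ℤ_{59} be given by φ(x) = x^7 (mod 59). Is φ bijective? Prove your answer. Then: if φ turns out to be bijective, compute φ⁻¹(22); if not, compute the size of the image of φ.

25

Since 59 is prime, the nonzero elements of ℤ_{59} form a cyclic group of order 58.
As gcd(7, 58) = 1, raising to the 7th power is a bijection on this group: if s^7 ≡ t^7 then (st^{−1})^7 = 1, and the only element of order dividing gcd(7, 58) = 1 is 1, so s = t.
With φ(0) = 0 this makes φ injective on all of ℤ_{59}, hence bijective (finite equal-size domain and codomain). In particular φ is bijective.
Since φ is bijective, we find the preimage of 22. The inverse of x ↦ x^7 on (ℤ_{59})^× is x ↦ x^25, because 7·25 = 175 = 3·58 + 1 ≡ 1 (mod 58) and x^{58} = 1 for x ≠ 0 (Fermat). So φ⁻¹(22) = 22^25 mod 59.
Repeated squaring mod 59: 22^1 ≡ 22, 22^2 ≡ 22² = 484 ≡ 12, 22^4 ≡ 12² = 144 ≡ 26, 22^8 ≡ 26² = 676 ≡ 27, 22^16 ≡ 27² = 729 ≡ 21. Since 25 = 16 + 8 + 1, 22^25 ≡ 21·27·22: 21·27 = 567 ≡ 36, then 36·22 = 792 ≡ 25. So 22^25 ≡ 25 (mod 59).
Hence φ⁻¹(22) = 25.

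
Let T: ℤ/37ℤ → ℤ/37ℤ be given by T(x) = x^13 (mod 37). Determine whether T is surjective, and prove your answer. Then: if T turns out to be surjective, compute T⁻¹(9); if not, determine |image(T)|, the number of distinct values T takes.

16

Since 37 is prime, the nonzero elements of ℤ/37ℤ form a cyclic group of order 36.
As gcd(13, 36) = 1, raising to the 13th power is a bijection on this group: if a^13 ≡ b^13 then (ab^{−1})^13 = 1, and the only element of order dividing gcd(13, 36) = 1 is 1, so a = b.
With T(0) = 0 this makes T injective on all of ℤ/37ℤ, hence bijective (finite equal-size domain and codomain). In particular T is surjective.
Since T is surjective, we find the preimage of 9. The inverse of x ↦ x^13 on (ℤ/37ℤ)^× is x ↦ x^25, because 13·25 = 325 = 9·36 + 1 ≡ 1 (mod 36) and x^{36} = 1 for x ≠ 0 (Fermat). So T⁻¹(9) = 9^25 mod 37.
Repeated squaring mod 37: 9^1 ≡ 9, 9^2 ≡ 9² = 81 ≡ 7, 9^4 ≡ 7² = 49 ≡ 12, 9^8 ≡ 12² = 144 ≡ 33, 9^16 ≡ 33² = 1089 ≡ 16. Since 25 = 16 + 8 + 1, 9^25 ≡ 16·33·9: 16·33 = 528 ≡ 10, then 10·9 = 90 ≡ 16. So 9^25 ≡ 16 (mod 37).
Hence T⁻¹(9) = 16.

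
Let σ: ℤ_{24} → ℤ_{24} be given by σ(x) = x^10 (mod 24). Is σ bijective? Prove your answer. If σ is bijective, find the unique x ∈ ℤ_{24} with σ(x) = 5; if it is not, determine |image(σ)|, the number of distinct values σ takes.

σ(2): Repeated squaring mod 24: 2^1 ≡ 2, 2^2 ≡ 2² = 4, 2^4 ≡ 4² = 16, 2^8 ≡ 16² = 256 ≡ 16. Since 10 = 8 + 2, 2^10 ≡ 16·4: 16·4 = 64 ≡ 16. So 2^10 ≡ 16 (mod 24).
σ(4): Repeated squaring mod 24: 4^1 ≡ 4, 4^2 ≡ 4² = 16, 4^4 ≡ 16² = 256 ≡ 16, 4^8 ≡ 16² = 256 ≡ 16. Since 10 = 8 + 2, 4^10 ≡ 16·16: 16·16 = 256 ≡ 16. So 4^10 ≡ 16 (mod 24).
So σ(2) = σ(4) = 16 while 2 ≠ 4, so σ is not injective, hence not bijective.
Since σ is not bijective, we determine |image(σ)|. Computing x^10 mod 24 for each x (by repeated squaring, reducing mod 24 at every step), the values σ(0), σ(1), …, σ(23) are: 0, 1, 16, 9, 16, 1, 0, 1, 16, 9, 16, 1, 0, 1, 16, 9, 16, 1, 0, 1, 16, 9, 16, 1.
The distinct values are {0, 1, 9, 16}; there are 4 of them.

4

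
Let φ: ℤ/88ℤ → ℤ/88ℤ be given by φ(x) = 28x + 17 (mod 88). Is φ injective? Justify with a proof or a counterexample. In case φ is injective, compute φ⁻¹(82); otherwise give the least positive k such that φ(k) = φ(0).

We have gcd(28, 88) = 4 > 1. Taking s = 0 and t = 22: φ(0) = 17 and φ(22) = 28·22 + 17 = 633 ≡ 17 (mod 88).
So φ(0) = φ(22) while 0 ≠ 22, thus φ is not injective.
Since φ is not injective, we find the least positive k with φ(k) = φ(0): this means 28k ≡ 0 (mod 88), i.e. 88 ∣ 28k. Since gcd(28, 88) = 4, dividing through by 4 this holds exactly when 22 ∣ 7k, and as gcd(7, 22) = 1, exactly when 22 ∣ k.
The smallest positive such k is 22.

22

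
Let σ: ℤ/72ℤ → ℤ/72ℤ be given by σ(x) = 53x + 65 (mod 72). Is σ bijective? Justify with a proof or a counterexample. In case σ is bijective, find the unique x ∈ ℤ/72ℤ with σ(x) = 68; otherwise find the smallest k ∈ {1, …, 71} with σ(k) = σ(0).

Recall that σ is injective if σ(x_1) = σ(x_2) implies x_1 = x_2.
Suppose σ(x_1) = σ(x_2) in ℤ/72ℤ. Then 53x_1 + 65 ≡ 53x_2 + 65 (mod 72), so 53(x_1 − x_2) ≡ 0 (mod 72).
Since gcd(53, 72) = 1, 53 is invertible modulo 72, hence x_1 − x_2 ≡ 0 (mod 72), i.e. x_1 = x_2.
We now compute 53⁻¹ mod 72 explicitly. Euclid's algorithm: 72 = 1·53 + 19, 53 = 2·19 + 15, 19 = 1·15 + 4, 15 = 3·4 + 3, 4 = 1·3 + 1; back-substituting gives 1 = 53·53 − 39·72, so 53⁻¹ ≡ 53 (mod 72).
Then y ↦ 53(y − 65) is a two-sided inverse to σ, so every y ∈ ℤ/72ℤ has a preimage.
Thus σ is bijective.
Since σ is bijective, we find σ⁻¹(68): we need 53x ≡ 68 − 65 ≡ 3 (mod 72). Using 53⁻¹ = 53: x ≡ 53·3 = 159 = 2·72 + 15, so x = 15.
Check: σ(15) = 53·15 + 65 = 860 = 11·72 + 68 ≡ 68 (mod 72).

15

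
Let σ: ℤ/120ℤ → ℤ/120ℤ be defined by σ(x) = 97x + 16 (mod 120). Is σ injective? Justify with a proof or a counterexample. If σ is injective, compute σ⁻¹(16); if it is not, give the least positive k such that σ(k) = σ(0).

Suppose σ(s) = σ(t) in ℤ/120ℤ. Then 97s + 16 ≡ 97t + 16 (mod 120), so 97(s − t) ≡ 0 (mod 120).
Since gcd(97, 120) = 1, 97 is invertible modulo 120, therefore s − t ≡ 0 (mod 120), i.e. s = t.
Thus σ is injective.
We now compute 97⁻¹ mod 120 explicitly. Euclid's algorithm: 120 = 1·97 + 23, 97 = 4·23 + 5, 23 = 4·5 + 3, 5 = 1·3 + 2, 3 = 1·2 + 1; back-substituting gives 1 = 73·97 − 59·120, so 97⁻¹ ≡ 73 (mod 120).
Since σ is injective, we compute σ⁻¹(16): solve 97x + 16 ≡ 16 (mod 120), i.e. 97x ≡ 0 (mod 120).
Multiplying by 97⁻¹ = 73 gives x ≡ 73·0 = 0 ≡ 0 (mod 120).
Check: σ(0) = 97·0 + 16 = 16 ≡ 16 (mod 120).

0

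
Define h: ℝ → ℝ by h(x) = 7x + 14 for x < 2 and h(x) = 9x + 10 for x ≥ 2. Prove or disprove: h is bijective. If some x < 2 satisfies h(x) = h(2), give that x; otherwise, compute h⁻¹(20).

Both pieces are strictly increasing (slopes 7 and 9), so each is injective on its own interval.
The left piece maps (−∞, 2) onto (−∞, 28); the right piece maps [2, ∞) onto [28, ∞).
Since 28 = 28, the images partition ℝ: h is injective and surjective, hence bijective.
Because the two images are disjoint, no x < 2 has h(x) = h(2), so we compute h⁻¹(20): 20 lies in (−∞, 28), so solve 7x + 14 = 20: x = (20 − 14)/7 = 6/7.

6/7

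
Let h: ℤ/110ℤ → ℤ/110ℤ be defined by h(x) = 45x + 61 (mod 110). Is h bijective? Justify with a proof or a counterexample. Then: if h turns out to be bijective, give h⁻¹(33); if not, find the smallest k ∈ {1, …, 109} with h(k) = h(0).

22

We have gcd(45, 110) = 5 > 1. Taking x_1 = 0 and x_2 = 22: h(0) = 61 and h(22) = 45·22 + 61 = 1051 ≡ 61 (mod 110).
So h(0) = h(22) while 0 ≠ 22, therefore h is not injective, hence not bijective.
Since h is not bijective, we find the least positive k with h(k) = h(0): this means 45k ≡ 0 (mod 110), i.e. 110 ∣ 45k. Since gcd(45, 110) = 5, dividing through by 5 this holds exactly when 22 ∣ 9k, and as gcd(9, 22) = 1, exactly when 22 ∣ k.
The smallest positive such k is 22.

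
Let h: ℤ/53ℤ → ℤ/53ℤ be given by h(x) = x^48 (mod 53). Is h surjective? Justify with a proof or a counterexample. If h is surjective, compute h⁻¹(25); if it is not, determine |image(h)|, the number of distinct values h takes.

h(2): Repeated squaring mod 53: 2^1 ≡ 2, 2^2 ≡ 2² = 4, 2^4 ≡ 4² = 16, 2^8 ≡ 16² = 256 ≡ 44, 2^16 ≡ 44² = 1936 ≡ 28, 2^32 ≡ 28² = 784 ≡ 42. Since 48 = 32 + 16, 2^48 ≡ 42·28: 42·28 = 1176 ≡ 10. So 2^48 ≡ 10 (mod 53).
h(7): Repeated squaring mod 53: 7^1 ≡ 7, 7^2 ≡ 7² = 49, 7^4 ≡ 49² = 2401 ≡ 16, 7^8 ≡ 16² = 256 ≡ 44, 7^16 ≡ 44² = 1936 ≡ 28, 7^32 ≡ 28² = 784 ≡ 42. Since 48 = 32 + 16, 7^48 ≡ 42·28: 42·28 = 1176 ≡ 10. So 7^48 ≡ 10 (mod 53).
So h(2) = h(7) = 10 while 2 ≠ 7, so h is not injective.
A non-injective map from the 53-element set ℤ/53ℤ to itself takes at most 52 distinct values, so it cannot be surjective. Thus h is not surjective.
Since h is not surjective, we determine |image(h)|. Computing x^48 mod 53 for each x (by repeated squaring, reducing mod 53 at every step), the values h(0), h(1), …, h(52) are: 0, 1, 10, 36, 47, 24, 42, 10, 46, 24, 28, 49, 49, 44, 47, 16, 36, 15, 28, 44, 15, 42, 13, 1, 13, 46, 16, 16, 46, 13, 1, 13, 42, 15, 44, 28, 15, 36, 16, 47, 44, 49, 49, 28, 24, 46, 10, 42, 24, 47, 36, 10, 1.
The distinct values are {0, 1, 10, 13, 15, 16, 24, 28, 36, 42, 44, 46, 47, 49}; there are 14 of them.

14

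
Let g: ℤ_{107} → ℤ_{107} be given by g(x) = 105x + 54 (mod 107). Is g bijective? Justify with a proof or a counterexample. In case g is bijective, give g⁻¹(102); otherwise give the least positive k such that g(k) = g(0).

If g(s) = g(t), then 105s ≡ 105t (mod 107). Because gcd(105, 107) = 1, we may cancel 105 to get s ≡ t (mod 107).
We now compute 105⁻¹ mod 107 explicitly. Euclid's algorithm: 107 = 1·105 + 2, 105 = 52·2 + 1; back-substituting gives 1 = 53·105 − 52·107, so 105⁻¹ ≡ 53 (mod 107).
For any y ∈ ℤ_{107}, x = 53(y − 54) mod 107 satisfies g(x) = 105·53(y − 54) + 54 ≡ y (since 105·53 ≡ 1 mod 107). So every y has a preimage.
Thus g is bijective.
Since g is bijective, we find g⁻¹(102): we need 105x ≡ 102 − 54 ≡ 48 (mod 107). Using 105⁻¹ = 53: x ≡ 53·48 = 2544 = 23·107 + 83, so x = 83.
Check: g(83) = 105·83 + 54 = 8769 = 81·107 + 102 ≡ 102 (mod 107).

83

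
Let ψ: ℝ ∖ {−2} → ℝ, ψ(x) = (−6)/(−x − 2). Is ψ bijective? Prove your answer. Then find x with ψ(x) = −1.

If ψ(x) = 0, cross-multiplying gives −1(−6) = 0(−x − 2), which simplifies to 6 = 0 — false.  So 0 has no preimage and ψ is not surjective.
Therefore ψ is not bijective.
Solving ψ(x) = −1: cross-multiplying gives −6 = −1(−x − 2), which rearranges to −1x = 8, so x = −8.

-8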